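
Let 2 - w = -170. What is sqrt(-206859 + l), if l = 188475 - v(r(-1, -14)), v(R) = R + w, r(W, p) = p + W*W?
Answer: I*sqrt(18543) ≈ 136.17*I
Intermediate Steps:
w = 172 (w = 2 - 1*(-170) = 2 + 170 = 172)
r(W, p) = p + W**2
v(R) = 172 + R (v(R) = R + 172 = 172 + R)
l = 188316 (l = 188475 - (172 + (-14 + (-1)**2)) = 188475 - (172 + (-14 + 1)) = 188475 - (172 - 13) = 188475 - 1*159 = 188475 - 159 = 188316)
sqrt(-206859 + l) = sqrt(-206859 + 188316) = sqrt(-18543) = I*sqrt(18543)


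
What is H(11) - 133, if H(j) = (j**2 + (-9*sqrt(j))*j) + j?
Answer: -1 - 99*sqrt(11) ≈ -329.35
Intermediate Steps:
H(j) = j + j**2 - 9*j**(3/2) (H(j) = (j**2 - 9*j**(3/2)) + j = j + j**2 - 9*j**(3/2))
H(11) - 133 = (11 + 11**2 - 99*sqrt(11)) - 133 = (11 + 121 - 99*sqrt(11)) - 133 = (132 - 99*sqrt(11)) - 133 = -1 - 99*sqrt(11)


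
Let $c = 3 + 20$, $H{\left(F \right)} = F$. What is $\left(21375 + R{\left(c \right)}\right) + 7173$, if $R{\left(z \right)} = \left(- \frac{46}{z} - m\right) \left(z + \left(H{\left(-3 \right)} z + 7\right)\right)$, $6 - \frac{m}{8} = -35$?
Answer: $41418$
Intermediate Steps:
$c = 23$
$m = 328$ ($m = 48 - -280 = 48 + 280 = 328$)
$R{\left(z \right)} = \left(-328 - \frac{46}{z}\right) \left(7 - 2 z\right)$ ($R{\left(z \right)} = \left(- \frac{46}{z} - 328\right) \left(z - \left(-7 + 3 z\right)\right) = \left(-328 - \frac{46}{z}\right) \left(7 - 2 z\right)$)
$\left(21375 + R{\left(c \right)}\right) + 7173 = \left(21375 - \left(-12884 + 14\right)\right) + 7173 = \left(21375 - -12870\right) + 7173 = \left(21375 + 12870\right) + 7173 = 34245 + 7173 = 41418$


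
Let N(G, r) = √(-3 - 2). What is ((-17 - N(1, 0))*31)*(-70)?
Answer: 36890 + 2170*I*√5 ≈ 36890.0 + 4852.3*I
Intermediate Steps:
N(G, r) = I*√5 (N(G, r) = √(-5) = I*√5)
((-17 - N(1, 0))*31)*(-70) = ((-17 - I*√5)*31)*(-70) = (-527 - 31*I*√5)*(-70) = 36890 + 2170*I*√5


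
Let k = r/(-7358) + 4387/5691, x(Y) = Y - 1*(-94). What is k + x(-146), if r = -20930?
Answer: -77925980/1610553 ≈ -48.385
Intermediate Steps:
x(Y) = 94 + Y (x(Y) = Y + 94 = 94 + Y)
k = 5822776/1610553 (k = -20930/(-7358) + 4387/5691 = -20930*(-1/7358) + 4387*(1/5691) = 805/283 + 4387/5691 = 5822776/1610553 ≈ 3.6154)
k + x(-146) = 5822776/1610553 + (94 - 146) = 5822776/1610553 - 52 = -77925980/1610553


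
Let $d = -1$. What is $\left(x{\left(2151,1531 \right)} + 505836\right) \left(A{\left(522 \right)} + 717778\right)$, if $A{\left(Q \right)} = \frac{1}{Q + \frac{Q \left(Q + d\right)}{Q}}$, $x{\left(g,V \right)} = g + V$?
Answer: $\frac{381446806386690}{1043} \approx 3.6572 \cdot 10^{11}$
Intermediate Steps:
$x{\left(g,V \right)} = V + g$
$A{\left(Q \right)} = \frac{1}{-1 + 2 Q}$ ($A{\left(Q \right)} = \frac{1}{Q + \frac{Q \left(Q - 1\right)}{Q}} = \frac{1}{Q + \frac{Q \left(-1 + Q\right)}{Q}} = \frac{1}{Q + \left(-1 + Q\right)} = \frac{1}{-1 + 2 Q}$)
$\left(x{\left(2151,1531 \right)} + 505836\right) \left(A{\left(522 \right)} + 717778\right) = \left(\left(1531 + 2151\right) + 505836\right) \left(\frac{1}{-1 + 2 \cdot 522} + 717778\right) = \left(3682 + 505836\right) \left(\frac{1}{-1 + 1044} + 717778\right) = 509518 \left(\frac{1}{1043} + 717778\right) = 509518 \cdot \frac{748642455}{1043} = \frac{381446806386690}{1043}$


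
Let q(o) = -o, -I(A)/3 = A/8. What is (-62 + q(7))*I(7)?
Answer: 1449/8 ≈ 181.13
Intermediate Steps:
I(A) = -3*A/8
(-62 + q(7))*I(7) = (-62 - 1*7)*(-3/8*7) = (-62 - 7)*(-21/8) = -69*(-21/8) = 1449/8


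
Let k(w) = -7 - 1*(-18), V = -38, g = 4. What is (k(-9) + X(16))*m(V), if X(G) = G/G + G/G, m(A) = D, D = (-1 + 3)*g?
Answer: 104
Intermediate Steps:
D = 8 (D = (-1 + 3)*4 = 2*4 = 8)
m(A) = 8
k(w) = 11 (k(w) = -7 + 18 = 11)
X(G) = 2 (X(G) = 1 + 1 = 2)
(k(-9) + X(16))*m(V) = (11 + 2)*8 = 13*8 = 104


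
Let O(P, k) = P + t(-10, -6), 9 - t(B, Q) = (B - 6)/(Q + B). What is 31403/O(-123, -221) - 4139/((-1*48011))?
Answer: -1507213448/5521265 ≈ -272.98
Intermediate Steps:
t(B, Q) = 9 - (-6 + B)/(B + Q) (t(B, Q) = 9 - (B - 6)/(Q + B) = 9 - (-6 + B)/(B + Q))
O(P, k) = 8 + P (O(P, k) = P + (6 + 8*(-10) + 9*(-6))/(-10 - 6) = P + (6 - 80 - 54)/(-16) = P - 1/16*(-128) = P + 8 = 8 + P)
31403/O(-123, -221) - 4139/((-1*48011)) = 31403/(8 - 123) - 4139/((-1*48011)) = 31403/(-115) - 4139/(-48011) = 31403*(-1/115) - 4139*(-1/48011) = -31403/115 + 4139/48011 = -1507213448/5521265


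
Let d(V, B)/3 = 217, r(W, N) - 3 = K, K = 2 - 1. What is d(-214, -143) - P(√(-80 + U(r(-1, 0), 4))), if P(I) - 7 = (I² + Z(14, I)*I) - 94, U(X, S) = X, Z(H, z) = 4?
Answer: 814 - 8*I*√19 ≈ 814.0 - 34.871*I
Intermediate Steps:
K = 1
r(W, N) = 4 (r(W, N) = 3 + 1 = 4)
d(V, B) = 651 (d(V, B) = 3*217 = 651)
P(I) = -87 + I² + 4*I (P(I) = 7 + ((I² + 4*I) - 94) = 7 + (-94 + I² + 4*I) = -87 + I² + 4*I)
d(-214, -143) - P(√(-80 + U(r(-1, 0), 4))) = 651 - (-87 + (√(-80 + 4))² + 4*√(-80 + 4)) = 651 - (-87 + (√(-76))² + 4*√(-76)) = 651 - (-87 + (2*I*√19)² + 4*(2*I*√19)) = 651 - (-87 - 76 + 8*I*√19) = 651 - (-163 + 8*I*√19) = 651 + (163 - 8*I*√19) = 814 - 8*I*√19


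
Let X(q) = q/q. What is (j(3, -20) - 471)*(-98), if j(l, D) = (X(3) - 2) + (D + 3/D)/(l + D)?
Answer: 7843773/170 ≈ 46140.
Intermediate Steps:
X(q) = 1
j(l, D) = -1 + (D + 3/D)/(D + l) (j(l, D) = (1 - 2) + (D + 3/D)/(l + D) = -1 + (D + 3/D)/(D + l))
(j(3, -20) - 471)*(-98) = ((3 - 1*(-20)*3)/((-20)*(-20 + 3)) - 471)*(-98) = (-1/20*(3 + 60)/(-17) - 471)*(-98) = (-1/20*(-1/17)*63 - 471)*(-98) = (63/340 - 471)*(-98) = -160077/340*(-98) = 7843773/170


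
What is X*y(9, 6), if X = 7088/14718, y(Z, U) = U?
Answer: 7088/2453 ≈ 2.8895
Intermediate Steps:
X = 3544/7359 (X = 7088*(1/14718) = 3544/7359 ≈ 0.48159)
X*y(9, 6) = (3544/7359)*6 = 7088/2453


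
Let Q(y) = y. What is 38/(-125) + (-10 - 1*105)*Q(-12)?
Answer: 172462/125 ≈ 1379.7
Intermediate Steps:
38/(-125) + (-10 - 1*105)*Q(-12) = 38/(-125) + (-10 - 1*105)*(-12) = 38*(-1/125) + (-10 - 105)*(-12) = -38/125 - 115*(-12) = -38/125 + 1380 = 172462/125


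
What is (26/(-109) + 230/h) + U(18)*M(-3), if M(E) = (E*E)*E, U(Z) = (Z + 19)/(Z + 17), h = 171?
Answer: -17898521/652365 ≈ -27.436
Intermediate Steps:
U(Z) = (19 + Z)/(17 + Z)
M(E) = E³ (M(E) = E²*E = E³)
(26/(-109) + 230/h) + U(18)*M(-3) = (26/(-109) + 230/171) + ((19 + 18)/(17 + 18))*(-3)³ = (26*(-1/109) + 230*(1/171)) + (37/35)*(-27) = (-26/109 + 230/171) + ((1/35)*37)*(-27) = 20624/18639 + (37/35)*(-27) = 20624/18639 - 999/35 = -17898521/652365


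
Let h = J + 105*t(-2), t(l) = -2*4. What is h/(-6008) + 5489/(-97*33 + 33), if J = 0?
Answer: -344509/216288 ≈ -1.5928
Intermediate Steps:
t(l) = -8
h = -840 (h = 0 + 105*(-8) = 0 - 840 = -840)
h/(-6008) + 5489/(-97*33 + 33) = -840/(-6008) + 5489/(-97*33 + 33) = -840*(-1/6008) + 5489/(-3201 + 33) = 105/751 + 5489/(-3168) = 105/751 + 5489*(-1/3168) = 105/751 - 499/288 = -344509/216288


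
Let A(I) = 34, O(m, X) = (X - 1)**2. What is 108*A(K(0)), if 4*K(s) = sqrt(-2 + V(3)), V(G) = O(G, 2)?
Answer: 3672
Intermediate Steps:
O(m, X) = (-1 + X)**2
V(G) = 1 (V(G) = (-1 + 2)**2 = 1**2 = 1)
K(s) = I/4 (K(s) = sqrt(-2 + 1)/4 = sqrt(-1)/4 = I/4)
108*A(K(0)) = 108*34 = 3672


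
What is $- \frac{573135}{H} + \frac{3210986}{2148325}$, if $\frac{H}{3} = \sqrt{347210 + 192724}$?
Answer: $\frac{3210986}{2148325} - \frac{191045 \sqrt{539934}}{539934} \approx -258.5$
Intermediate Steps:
$H = 3 \sqrt{539934}$ ($H = 3 \sqrt{347210 + 192724} = 3 \sqrt{539934} \approx 2204.4$)
$- \frac{573135}{H} + \frac{3210986}{2148325} = - \frac{573135}{3 \sqrt{539934}} + \frac{3210986}{2148325} = - 573135 \frac{\sqrt{539934}}{1619802} + 3210986 \cdot \frac{1}{2148325} = - \frac{191045 \sqrt{539934}}{539934} + \frac{3210986}{2148325} = \frac{3210986}{2148325} - \frac{191045 \sqrt{539934}}{539934}$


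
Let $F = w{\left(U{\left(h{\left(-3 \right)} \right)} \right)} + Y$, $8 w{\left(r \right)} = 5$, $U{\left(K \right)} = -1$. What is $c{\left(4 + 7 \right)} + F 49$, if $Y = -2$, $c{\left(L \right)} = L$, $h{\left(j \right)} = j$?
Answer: $- \frac{451}{8} \approx -56.375$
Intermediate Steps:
$w{\left(r \right)} = \frac{5}{8}$ ($w{\left(r \right)} = \frac{1}{8} \cdot 5 = \frac{5}{8}$)
$F = - \frac{11}{8}$ ($F = \frac{5}{8} - 2 = - \frac{11}{8} \approx -1.375$)
$c{\left(4 + 7 \right)} + F 49 = \left(4 + 7\right) - \frac{539}{8} = 11 - \frac{539}{8} = - \frac{451}{8}$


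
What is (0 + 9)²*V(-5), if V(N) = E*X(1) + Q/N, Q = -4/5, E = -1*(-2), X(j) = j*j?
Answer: 4374/25 ≈ 174.96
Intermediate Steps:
X(j) = j²
E = 2
Q = -⅘ (Q = -4*⅕ = -⅘ ≈ -0.80000)
V(N) = 2 - 4/(5*N) (V(N) = 2*1² - 4/(5*N) = 2*1 - 4/(5*N) = 2 - 4/(5*N))
(0 + 9)²*V(-5) = (0 + 9)²*(2 - ⅘/(-5)) = 9²*(2 - ⅘*(-⅕)) = 81*(2 + 4/25) = 81*(54/25) = 4374/25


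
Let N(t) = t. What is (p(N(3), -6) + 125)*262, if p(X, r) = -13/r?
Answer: 99953/3 ≈ 33318.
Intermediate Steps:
(p(N(3), -6) + 125)*262 = (-13/(-6) + 125)*262 = (-13*(-⅙) + 125)*262 = (13/6 + 125)*262 = (763/6)*262 = 99953/3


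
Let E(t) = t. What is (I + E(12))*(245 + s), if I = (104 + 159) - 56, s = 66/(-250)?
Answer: 6699648/125 ≈ 53597.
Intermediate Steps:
s = -33/125 (s = 66*(-1/250) = -33/125 ≈ -0.26400)
I = 207 (I = 263 - 56 = 207)
(I + E(12))*(245 + s) = (207 + 12)*(245 - 33/125) = 219*(30592/125) = 6699648/125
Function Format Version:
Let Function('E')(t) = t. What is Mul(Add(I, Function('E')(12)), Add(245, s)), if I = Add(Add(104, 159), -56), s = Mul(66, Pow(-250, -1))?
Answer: Rational(6699648, 125) ≈ 53597.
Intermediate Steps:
s = Rational(-33, 125) (s = Mul(66, Rational(-1, 250)) = Rational(-33, 125) ≈ -0.26400)
I = 207 (I = Add(263, -56) = 207)
Mul(Add(I, Function('E')(12)), Add(245, s)) = Mul(Add(207, 12), Add(245, Rational(-33, 125))) = Mul(219, Rational(30592, 125)) = Rational(6699648, 125)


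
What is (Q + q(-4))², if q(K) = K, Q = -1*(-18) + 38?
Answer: 2704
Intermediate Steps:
Q = 56 (Q = 18 + 38 = 56)
(Q + q(-4))² = (56 - 4)² = 52² = 2704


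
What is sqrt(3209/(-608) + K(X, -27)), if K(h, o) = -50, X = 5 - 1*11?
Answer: I*sqrt(1277142)/152 ≈ 7.4349*I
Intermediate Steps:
X = -6 (X = 5 - 11 = -6)
sqrt(3209/(-608) + K(X, -27)) = sqrt(3209/(-608) - 50) = sqrt(3209*(-1/608) - 50) = sqrt(-3209/608 - 50) = sqrt(-33609/608) = I*sqrt(1277142)/152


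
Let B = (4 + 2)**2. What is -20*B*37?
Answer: -26640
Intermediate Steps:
B = 36 (B = 6**2 = 36)
-20*B*37 = -20*36*37 = -720*37 = -26640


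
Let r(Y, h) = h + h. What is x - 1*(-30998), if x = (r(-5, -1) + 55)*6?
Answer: 31316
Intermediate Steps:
r(Y, h) = 2*h
x = 318 (x = (2*(-1) + 55)*6 = (-2 + 55)*6 = 53*6 = 318)
x - 1*(-30998) = 318 - 1*(-30998) = 318 + 30998 = 31316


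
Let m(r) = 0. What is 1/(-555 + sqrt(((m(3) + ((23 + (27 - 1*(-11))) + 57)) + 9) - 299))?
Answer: -555/308197 - 2*I*sqrt(43)/308197 ≈ -0.0018008 - 4.2554e-5*I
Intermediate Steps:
1/(-555 + sqrt(((m(3) + ((23 + (27 - 1*(-11))) + 57)) + 9) - 299)) = 1/(-555 + sqrt(((0 + ((23 + (27 - 1*(-11))) + 57)) + 9) - 299)) = 1/(-555 + sqrt(((0 + ((23 + (27 + 11)) + 57)) + 9) - 299)) = 1/(-555 + sqrt(((0 + ((23 + 38) + 57)) + 9) - 299)) = 1/(-555 + sqrt(((0 + (61 + 57)) + 9) - 299)) = 1/(-555 + sqrt(((0 + 118) + 9) - 299)) = 1/(-555 + sqrt((118 + 9) - 299)) = 1/(-555 + sqrt(127 - 299)) = 1/(-555 + sqrt(-172)) = 1/(-555 + 2*I*sqrt(43))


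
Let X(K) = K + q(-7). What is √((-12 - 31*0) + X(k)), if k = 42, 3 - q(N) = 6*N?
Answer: 5*√3 ≈ 8.6602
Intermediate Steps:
q(N) = 3 - 6*N
X(K) = 45 + K (X(K) = K + (3 - 6*(-7)) = K + (3 + 42) = K + 45 = 45 + K)
√((-12 - 31*0) + X(k)) = √((-12 - 31*0) + (45 + 42)) = √((-12 + 0) + 87) = √(-12 + 87) = √75 = 5*√3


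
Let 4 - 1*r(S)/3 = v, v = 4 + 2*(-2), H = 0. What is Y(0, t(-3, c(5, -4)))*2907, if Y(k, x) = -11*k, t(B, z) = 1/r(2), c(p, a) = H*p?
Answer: 0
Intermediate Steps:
v = 0 (v = 4 - 4 = 0)
r(S) = 12 (r(S) = 12 - 3*0 = 12 + 0 = 12)
c(p, a) = 0 (c(p, a) = 0*p = 0)
t(B, z) = 1/12
Y(0, t(-3, c(5, -4)))*2907 = -11*0*2907 = 0*2907 = 0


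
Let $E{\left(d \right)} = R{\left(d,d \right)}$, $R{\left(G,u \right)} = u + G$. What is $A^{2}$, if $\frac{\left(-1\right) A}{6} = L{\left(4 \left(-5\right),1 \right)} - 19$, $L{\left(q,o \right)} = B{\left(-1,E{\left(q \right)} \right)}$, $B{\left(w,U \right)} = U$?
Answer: $125316$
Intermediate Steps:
$R{\left(G,u \right)} = G + u$
$E{\left(d \right)} = 2 d$ ($E{\left(d \right)} = d + d = 2 d$)
$L{\left(q,o \right)} = 2 q$
$A = 354$ ($A = - 6 \left(2 \cdot 4 \left(-5\right) - 19\right) = - 6 \left(2 \left(-20\right) - 19\right) = - 6 \left(-40 - 19\right) = \left(-6\right) \left(-59\right) = 354$)
$A^{2} = 354^{2} = 125316$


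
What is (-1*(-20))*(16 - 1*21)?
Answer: -100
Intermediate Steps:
(-1*(-20))*(16 - 1*21) = 20*(16 - 21) = 20*(-5) = -100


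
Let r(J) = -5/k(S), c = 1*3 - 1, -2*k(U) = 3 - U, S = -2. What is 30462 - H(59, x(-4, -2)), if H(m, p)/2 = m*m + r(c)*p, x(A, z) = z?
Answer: 23508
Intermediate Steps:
k(U) = -3/2 + U/2 (k(U) = -(3 - U)/2 = -3/2 + U/2)
c = 2 (c = 3 - 1 = 2)
r(J) = 2 (r(J) = -5/(-3/2 + (½)*(-2)) = -5/(-3/2 - 1) = -5/(-5/2) = -5*(-⅖) = 2)
H(m, p) = 2*m² + 4*p (H(m, p) = 2*(m*m + 2*p) = 2*(m² + 2*p) = 2*m² + 4*p)
30462 - H(59, x(-4, -2)) = 30462 - (2*59² + 4*(-2)) = 30462 - (2*3481 - 8) = 30462 - (6962 - 8) = 30462 - 1*6954 = 30462 - 6954 = 23508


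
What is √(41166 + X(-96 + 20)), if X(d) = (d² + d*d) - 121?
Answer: √52597 ≈ 229.34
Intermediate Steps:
X(d) = -121 + 2*d² (X(d) = (d² + d²) - 121 = 2*d² - 121 = -121 + 2*d²)
√(41166 + X(-96 + 20)) = √(41166 + (-121 + 2*(-96 + 20)²)) = √(41166 + (-121 + 2*(-76)²)) = √(41166 + (-121 + 2*5776)) = √(41166 + (-121 + 11552)) = √(41166 + 11431) = √52597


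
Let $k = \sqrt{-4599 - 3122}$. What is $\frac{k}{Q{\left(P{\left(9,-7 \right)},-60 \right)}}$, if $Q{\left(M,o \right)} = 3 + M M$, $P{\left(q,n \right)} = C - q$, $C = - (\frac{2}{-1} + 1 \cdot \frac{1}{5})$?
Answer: $\frac{25 i \sqrt{7721}}{1371} \approx 1.6023 i$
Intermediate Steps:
$C = \frac{9}{5}$ ($C = - (2 \left(-1\right) + 1 \cdot \frac{1}{5}) = - (-2 + \frac{1}{5}) = \left(-1\right) \left(- \frac{9}{5}\right) = \frac{9}{5} \approx 1.8$)
$k = i \sqrt{7721}$ ($k = \sqrt{-7721} = i \sqrt{7721} \approx 87.869 i$)
$P{\left(q,n \right)} = \frac{9}{5} - q$
$Q{\left(M,o \right)} = 3 + M^{2}$
$\frac{k}{Q{\left(P{\left(9,-7 \right)},-60 \right)}} = \frac{i \sqrt{7721}}{3 + \left(\frac{9}{5} - 9\right)^{2}} = \frac{i \sqrt{7721}}{3 + \left(- \frac{36}{5}\right)^{2}} = \frac{i \sqrt{7721}}{3 + \frac{1296}{25}} = \frac{i \sqrt{7721}}{\frac{1371}{25}} = i \sqrt{7721} \cdot \frac{25}{1371} = \frac{25 i \sqrt{7721}}{1371}$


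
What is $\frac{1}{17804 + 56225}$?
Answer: $\frac{1}{74029} \approx 1.3508 \cdot 10^{-5}$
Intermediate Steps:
$\frac{1}{17804 + 56225} = \frac{1}{74029}$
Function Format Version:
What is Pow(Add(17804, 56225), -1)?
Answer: Rational(1, 74029) ≈ 1.3508e-5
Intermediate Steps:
Pow(Add(17804, 56225), -1) = Pow(74029, -1) = Rational(1, 74029)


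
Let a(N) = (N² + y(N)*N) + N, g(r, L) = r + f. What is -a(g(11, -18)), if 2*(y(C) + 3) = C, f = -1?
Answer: -130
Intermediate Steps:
y(C) = -3 + C/2
g(r, L) = -1 + r (g(r, L) = r - 1 = -1 + r)
a(N) = N + N² + N*(-3 + N/2) (a(N) = (N² + (-3 + N/2)*N) + N = (N² + N*(-3 + N/2)) + N = N + N² + N*(-3 + N/2))
-a(g(11, -18)) = -(-1 + 11)*(-4 + 3*(-1 + 11))/2 = -10*(-4 + 3*10)/2 = -10*(-4 + 30)/2 = -10*26/2 = -1*130 = -130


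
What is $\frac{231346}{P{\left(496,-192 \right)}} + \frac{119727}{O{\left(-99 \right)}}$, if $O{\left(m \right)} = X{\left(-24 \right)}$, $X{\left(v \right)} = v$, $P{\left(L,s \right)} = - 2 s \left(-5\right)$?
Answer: $- \frac{4904753}{960} \approx -5109.1$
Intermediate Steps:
$P{\left(L,s \right)} = 10 s$
$O{\left(m \right)} = -24$
$\frac{231346}{P{\left(496,-192 \right)}} + \frac{119727}{O{\left(-99 \right)}} = \frac{231346}{10 \left(-192\right)} + \frac{119727}{-24} = \frac{231346}{-1920} + 119727 \left(- \frac{1}{24}\right) = 231346 \left(- \frac{1}{1920}\right) - \frac{39909}{8} = - \frac{115673}{960} - \frac{39909}{8} = - \frac{4904753}{960}$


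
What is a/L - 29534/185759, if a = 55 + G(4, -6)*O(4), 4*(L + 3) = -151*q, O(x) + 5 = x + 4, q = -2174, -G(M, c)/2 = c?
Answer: -4813636816/30488810429 ≈ -0.15788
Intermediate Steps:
G(M, c) = -2*c
O(x) = -1 + x (O(x) = -5 + (x + 4) = -5 + (4 + x) = -1 + x)
L = 164131/2 (L = -3 + (-151*(-2174))/4 = -3 + (1/4)*328274 = -3 + 164137/2 = 164131/2 ≈ 82066.)
a = 91 (a = 55 + (-2*(-6))*(-1 + 4) = 55 + 12*3 = 55 + 36 = 91)
a/L - 29534/185759 = 91/(164131/2) - 29534/185759 = 91*(2/164131) - 29534*1/185759 = 182/164131 - 29534/185759 = -4813636816/30488810429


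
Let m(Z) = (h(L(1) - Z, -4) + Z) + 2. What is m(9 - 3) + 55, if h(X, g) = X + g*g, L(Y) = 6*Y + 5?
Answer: 84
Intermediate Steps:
L(Y) = 5 + 6*Y
h(X, g) = X + g²
m(Z) = 29 (m(Z) = ((((5 + 6*1) - Z) + (-4)²) + Z) + 2 = ((((5 + 6) - Z) + 16) + Z) + 2 = (((11 - Z) + 16) + Z) + 2 = ((27 - Z) + Z) + 2 = 27 + 2 = 29)
m(9 - 3) + 55 = 29 + 55 = 84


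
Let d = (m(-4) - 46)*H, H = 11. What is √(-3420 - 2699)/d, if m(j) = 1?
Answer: -I*√6119/495 ≈ -0.15803*I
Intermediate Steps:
d = -495 (d = (1 - 46)*11 = -45*11 = -495)
√(-3420 - 2699)/d = √(-3420 - 2699)/(-495) = √(-6119)*(-1/495) = (I*√6119)*(-1/495) = -I*√6119/495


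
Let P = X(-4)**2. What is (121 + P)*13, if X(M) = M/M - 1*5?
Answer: 1781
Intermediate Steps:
X(M) = -4 (X(M) = 1 - 5 = -4)
P = 16 (P = (-4)**2 = 16)
(121 + P)*13 = (121 + 16)*13 = 137*13 = 1781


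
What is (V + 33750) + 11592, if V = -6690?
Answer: 38652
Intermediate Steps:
(V + 33750) + 11592 = (-6690 + 33750) + 11592 = 27060 + 11592 = 38652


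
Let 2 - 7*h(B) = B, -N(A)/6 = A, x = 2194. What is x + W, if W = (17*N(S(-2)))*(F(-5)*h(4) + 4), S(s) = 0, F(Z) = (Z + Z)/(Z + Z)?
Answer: 2194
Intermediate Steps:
F(Z) = 1 (F(Z) = (2*Z)/((2*Z)) = (2*Z)*(1/(2*Z)) = 1)
N(A) = -6*A
h(B) = 2/7 - B/7
W = 0 (W = (17*(-6*0))*(1*(2/7 - 1/7*4) + 4) = (17*0)*(1*(2/7 - 4/7) + 4) = 0*(1*(-2/7) + 4) = 0*(-2/7 + 4) = 0*(26/7) = 0)
x + W = 2194 + 0 = 2194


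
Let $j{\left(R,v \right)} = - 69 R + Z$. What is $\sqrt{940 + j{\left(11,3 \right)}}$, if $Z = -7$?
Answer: $\sqrt{174} \approx 13.191$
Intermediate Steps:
$j{\left(R,v \right)} = -7 - 69 R$ ($j{\left(R,v \right)} = - 69 R - 7 = -7 - 69 R$)
$\sqrt{940 + j{\left(11,3 \right)}} = \sqrt{940 - 766} = \sqrt{174}$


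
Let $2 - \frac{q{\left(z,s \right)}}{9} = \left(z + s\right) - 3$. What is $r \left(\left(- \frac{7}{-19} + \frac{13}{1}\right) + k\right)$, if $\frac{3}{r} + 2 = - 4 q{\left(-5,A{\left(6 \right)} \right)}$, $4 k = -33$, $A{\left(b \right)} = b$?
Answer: $- \frac{1167}{11096} \approx -0.10517$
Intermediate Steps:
$k = - \frac{33}{4}$ ($k = \frac{1}{4} \left(-33\right) = - \frac{33}{4} \approx -8.25$)
$q{\left(z,s \right)} = 45 - 9 s - 9 z$ ($q{\left(z,s \right)} = 18 - 9 \left(\left(z + s\right) - 3\right) = 18 - 9 \left(\left(s + z\right) - 3\right) = 18 - 9 \left(-3 + s + z\right) = 18 - \left(-27 + 9 s + 9 z\right) = 45 - 9 s - 9 z$)
$r = - \frac{3}{146}$ ($r = \frac{3}{-2 - 4 \left(45 - 54 - -45\right)} = \frac{3}{-2 - 4 \left(45 - 54 + 45\right)} = \frac{3}{-2 - 144} = \frac{3}{-146} = 3 \left(- \frac{1}{146}\right) = - \frac{3}{146} \approx -0.020548$)
$r \left(\left(- \frac{7}{-19} + \frac{13}{1}\right) + k\right) = - \frac{3 \left(\left(- \frac{7}{-19} + \frac{13}{1}\right) - \frac{33}{4}\right)}{146} = - \frac{3 \left(\left(\left(-7\right) \left(- \frac{1}{19}\right) + 13 \cdot 1\right) - \frac{33}{4}\right)}{146} = - \frac{3 \left(\left(\frac{7}{19} + 13\right) - \frac{33}{4}\right)}{146} = - \frac{3 \left(\frac{254}{19} - \frac{33}{4}\right)}{146} = \left(- \frac{3}{146}\right) \frac{389}{76} = - \frac{1167}{11096}$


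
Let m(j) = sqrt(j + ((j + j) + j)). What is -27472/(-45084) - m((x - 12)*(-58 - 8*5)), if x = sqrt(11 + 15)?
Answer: 404/663 - 14*sqrt(24 - 2*sqrt(26)) ≈ -51.402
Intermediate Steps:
x = sqrt(26) ≈ 5.0990
m(j) = 2*sqrt(j) (m(j) = sqrt(j + (2*j + j)) = sqrt(j + 3*j) = sqrt(4*j) = 2*sqrt(j))
-27472/(-45084) - m((x - 12)*(-58 - 8*5)) = -27472/(-45084) - 2*sqrt((sqrt(26) - 12)*(-58 - 8*5)) = -27472*(-1/45084) - 2*sqrt((-12 + sqrt(26))*(-58 - 40)) = 404/663 - 2*sqrt((-12 + sqrt(26))*(-98)) = 404/663 - 2*sqrt(1176 - 98*sqrt(26))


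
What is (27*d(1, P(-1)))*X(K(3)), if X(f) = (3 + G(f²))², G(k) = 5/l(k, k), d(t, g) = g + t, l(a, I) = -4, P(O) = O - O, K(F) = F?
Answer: 1323/16 ≈ 82.688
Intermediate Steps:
P(O) = 0
G(k) = -5/4 (G(k) = 5/(-4) = 5*(-¼) = -5/4)
X(f) = 49/16 (X(f) = (3 - 5/4)² = (7/4)² = 49/16)
(27*d(1, P(-1)))*X(K(3)) = (27*(0 + 1))*(49/16) = (27*1)*(49/16) = 27*(49/16) = 1323/16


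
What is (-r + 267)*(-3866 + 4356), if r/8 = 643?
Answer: -2389730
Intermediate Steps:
r = 5144 (r = 8*643 = 5144)
(-r + 267)*(-3866 + 4356) = (-1*5144 + 267)*(-3866 + 4356) = (-5144 + 267)*490 = -4877*490 = -2389730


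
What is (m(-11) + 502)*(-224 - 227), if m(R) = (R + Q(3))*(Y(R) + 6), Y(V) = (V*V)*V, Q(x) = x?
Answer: -5007002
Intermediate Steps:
Y(V) = V³ (Y(V) = V²*V = V³)
m(R) = (3 + R)*(6 + R³) (m(R) = (R + 3)*(R³ + 6) = (3 + R)*(6 + R³))
(m(-11) + 502)*(-224 - 227) = ((18 + (-11)⁴ + 3*(-11)³ + 6*(-11)) + 502)*(-224 - 227) = ((18 + 14641 + 3*(-1331) - 66) + 502)*(-451) = ((18 + 14641 - 3993 - 66) + 502)*(-451) = (10600 + 502)*(-451) = 11102*(-451) = -5007002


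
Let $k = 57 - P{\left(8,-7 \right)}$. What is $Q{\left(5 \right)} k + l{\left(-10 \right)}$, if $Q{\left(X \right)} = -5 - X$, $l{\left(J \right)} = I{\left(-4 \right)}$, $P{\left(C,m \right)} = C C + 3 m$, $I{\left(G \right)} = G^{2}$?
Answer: $-124$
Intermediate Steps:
$P{\left(C,m \right)} = C^{2} + 3 m$
$l{\left(J \right)} = 16$ ($l{\left(J \right)} = \left(-4\right)^{2} = 16$)
$k = 14$ ($k = 57 - \left(8^{2} + 3 \left(-7\right)\right) = 57 - \left(64 - 21\right) = 57 - 43 = 14$)
$Q{\left(5 \right)} k + l{\left(-10 \right)} = \left(-5 - 5\right) 14 + 16 = \left(-10\right) 14 + 16 = -140 + 16 = -124$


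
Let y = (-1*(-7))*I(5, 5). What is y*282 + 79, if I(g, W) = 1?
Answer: 2053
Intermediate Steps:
y = 7 (y = -1*(-7)*1 = 7*1 = 7)
y*282 + 79 = 7*282 + 79 = 1974 + 79 = 2053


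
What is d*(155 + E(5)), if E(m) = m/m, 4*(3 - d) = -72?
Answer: 3276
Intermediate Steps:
d = 21 (d = 3 - ¼*(-72) = 3 + 18 = 21)
E(m) = 1
d*(155 + E(5)) = 21*(155 + 1) = 21*156 = 3276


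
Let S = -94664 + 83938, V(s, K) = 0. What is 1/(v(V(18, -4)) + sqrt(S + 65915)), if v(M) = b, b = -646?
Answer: -646/362127 - sqrt(55189)/362127 ≈ -0.0024326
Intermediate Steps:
S = -10726
v(M) = -646
1/(v(V(18, -4)) + sqrt(S + 65915)) = 1/(-646 + sqrt(-10726 + 65915)) = 1/(-646 + sqrt(55189))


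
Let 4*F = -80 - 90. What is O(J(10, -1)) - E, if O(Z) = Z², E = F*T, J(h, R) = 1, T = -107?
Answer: -9093/2 ≈ -4546.5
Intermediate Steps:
F = -85/2 (F = (-80 - 90)/4 = (¼)*(-170) = -85/2 ≈ -42.500)
E = 9095/2 (E = -85/2*(-107) = 9095/2 ≈ 4547.5)
O(J(10, -1)) - E = 1² - 1*9095/2 = 1 - 9095/2 = -9093/2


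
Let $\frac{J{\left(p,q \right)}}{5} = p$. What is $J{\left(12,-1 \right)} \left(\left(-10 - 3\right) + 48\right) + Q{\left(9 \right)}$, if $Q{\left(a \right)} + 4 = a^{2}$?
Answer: $2177$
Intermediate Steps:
$J{\left(p,q \right)} = 5 p$
$Q{\left(a \right)} = -4 + a^{2}$
$J{\left(12,-1 \right)} \left(\left(-10 - 3\right) + 48\right) + Q{\left(9 \right)} = 5 \cdot 12 \left(\left(-10 - 3\right) + 48\right) - \left(4 - 9^{2}\right) = 60 \left(-13 + 48\right) + \left(-4 + 81\right) = 60 \cdot 35 + 77 = 2100 + 77 = 2177$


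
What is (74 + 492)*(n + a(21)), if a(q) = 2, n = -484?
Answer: -272812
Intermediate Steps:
(74 + 492)*(n + a(21)) = (74 + 492)*(-484 + 2) = 566*(-482) = -272812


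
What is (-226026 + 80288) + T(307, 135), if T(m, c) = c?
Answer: -145603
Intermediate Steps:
(-226026 + 80288) + T(307, 135) = (-226026 + 80288) + 135 = -145738 + 135 = -145603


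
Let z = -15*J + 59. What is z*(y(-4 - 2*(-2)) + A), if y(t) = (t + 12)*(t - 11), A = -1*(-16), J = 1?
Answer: -5104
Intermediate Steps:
A = 16
y(t) = (-11 + t)*(12 + t) (y(t) = (12 + t)*(-11 + t) = (-11 + t)*(12 + t))
z = 44 (z = -15*1 + 59 = -15 + 59 = 44)
z*(y(-4 - 2*(-2)) + A) = 44*((-132 + (-4 - 2*(-2)) + (-4 - 2*(-2))²) + 16) = 44*((-132 + (-4 + 4) + (-4 + 4)²) + 16) = 44*((-132 + 0 + 0²) + 16) = 44*((-132 + 0 + 0) + 16) = 44*(-132 + 16) = 44*(-116) = -5104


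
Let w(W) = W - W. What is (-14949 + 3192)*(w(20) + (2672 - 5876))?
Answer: 37669428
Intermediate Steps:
w(W) = 0
(-14949 + 3192)*(w(20) + (2672 - 5876)) = (-14949 + 3192)*(0 + (2672 - 5876)) = -11757*(0 - 3204) = -11757*(-3204) = 37669428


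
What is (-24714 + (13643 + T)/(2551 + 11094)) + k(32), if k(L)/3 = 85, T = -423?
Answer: -66745967/2729 ≈ -24458.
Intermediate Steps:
k(L) = 255 (k(L) = 3*85 = 255)
(-24714 + (13643 + T)/(2551 + 11094)) + k(32) = (-24714 + (13643 - 423)/(2551 + 11094)) + 255 = (-24714 + 13220/13645) + 255 = (-24714 + 13220*(1/13645)) + 255 = (-24714 + 2644/2729) + 255 = -67441862/2729 + 255 = -66745967/2729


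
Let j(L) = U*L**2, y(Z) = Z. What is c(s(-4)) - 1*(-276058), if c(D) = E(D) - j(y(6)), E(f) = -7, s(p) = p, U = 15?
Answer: 275511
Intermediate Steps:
j(L) = 15*L**2
c(D) = -547 (c(D) = -7 - 15*6**2 = -7 - 15*36 = -7 - 1*540 = -7 - 540 = -547)
c(s(-4)) - 1*(-276058) = -547 - 1*(-276058) = -547 + 276058 = 275511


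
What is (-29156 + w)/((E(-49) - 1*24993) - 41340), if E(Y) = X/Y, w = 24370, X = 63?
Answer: 16751/232170 ≈ 0.072150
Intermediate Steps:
E(Y) = 63/Y
(-29156 + w)/((E(-49) - 1*24993) - 41340) = (-29156 + 24370)/((63/(-49) - 1*24993) - 41340) = -4786/((63*(-1/49) - 24993) - 41340) = -4786/((-9/7 - 24993) - 41340) = -4786/(-174960/7 - 41340) = -4786/(-464340/7) = -4786*(-7/464340) = 16751/232170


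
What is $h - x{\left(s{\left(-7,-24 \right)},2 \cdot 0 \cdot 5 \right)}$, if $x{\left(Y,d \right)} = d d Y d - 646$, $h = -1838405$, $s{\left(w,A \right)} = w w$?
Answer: $-1837759$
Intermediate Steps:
$s{\left(w,A \right)} = w^{2}$
$x{\left(Y,d \right)} = -646 + Y d^{3}$ ($x{\left(Y,d \right)} = d^{2} Y d - 646 = Y d^{2} d - 646 = Y d^{3} - 646 = -646 + Y d^{3}$)
$h - x{\left(s{\left(-7,-24 \right)},2 \cdot 0 \cdot 5 \right)} = -1838405 - \left(-646 + \left(-7\right)^{2} \left(2 \cdot 0 \cdot 5\right)^{3}\right) = -1838405 - \left(-646 + 49 \left(0 \cdot 5\right)^{3}\right) = -1838405 - \left(-646 + 49 \cdot 0^{3}\right) = -1838405 - \left(-646 + 49 \cdot 0\right) = -1838405 - \left(-646 + 0\right) = -1838405 - -646 = -1838405 + 646 = -1837759$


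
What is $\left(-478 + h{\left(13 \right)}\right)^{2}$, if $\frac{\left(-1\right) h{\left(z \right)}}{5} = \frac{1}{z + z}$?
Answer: $\frac{154579489}{676} \approx 2.2867 \cdot 10^{5}$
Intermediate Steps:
$h{\left(z \right)} = - \frac{5}{2 z}$ ($h{\left(z \right)} = - \frac{5}{z + z} = - \frac{5}{2 z}$)
$\left(-478 + h{\left(13 \right)}\right)^{2} = \left(-478 - \frac{5}{2 \cdot 13}\right)^{2} = \left(-478 - \frac{5}{26}\right)^{2} = \left(- \frac{12433}{26}\right)^{2} = \frac{154579489}{676}$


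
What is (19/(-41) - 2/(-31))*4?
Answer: -2028/1271 ≈ -1.5956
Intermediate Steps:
(19/(-41) - 2/(-31))*4 = (19*(-1/41) - 2*(-1/31))*4 = (-19/41 + 2/31)*4 = -507/1271*4 = -2028/1271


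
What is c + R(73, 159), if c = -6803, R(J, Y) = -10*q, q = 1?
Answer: -6813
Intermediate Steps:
R(J, Y) = -10 (R(J, Y) = -10*1 = -10)
c + R(73, 159) = -6803 - 10 = -6813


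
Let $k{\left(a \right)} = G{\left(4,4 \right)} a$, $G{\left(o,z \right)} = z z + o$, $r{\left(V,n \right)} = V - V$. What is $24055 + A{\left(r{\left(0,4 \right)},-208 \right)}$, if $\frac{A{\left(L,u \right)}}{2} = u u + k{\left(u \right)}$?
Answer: $102263$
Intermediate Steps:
$r{\left(V,n \right)} = 0$
$G{\left(o,z \right)} = o + z^{2}$ ($G{\left(o,z \right)} = z^{2} + o = o + z^{2}$)
$k{\left(a \right)} = 20 a$ ($k{\left(a \right)} = \left(4 + 4^{2}\right) a = \left(4 + 16\right) a = 20 a$)
$A{\left(L,u \right)} = 2 u^{2} + 40 u$ ($A{\left(L,u \right)} = 2 \left(u u + 20 u\right) = 2 \left(u^{2} + 20 u\right) = 2 u^{2} + 40 u$)
$24055 + A{\left(r{\left(0,4 \right)},-208 \right)} = 24055 + 2 \left(-208\right) \left(20 - 208\right) = 24055 + 2 \left(-208\right) \left(-188\right) = 24055 + 78208 = 102263$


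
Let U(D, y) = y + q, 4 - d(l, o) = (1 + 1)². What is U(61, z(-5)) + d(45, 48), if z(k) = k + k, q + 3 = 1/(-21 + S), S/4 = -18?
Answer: -1210/93 ≈ -13.011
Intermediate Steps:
S = -72 (S = 4*(-18) = -72)
q = -280/93 (q = -3 + 1/(-21 - 72) = -3 + 1/(-93) = -3 - 1/93 = -280/93 ≈ -3.0108)
z(k) = 2*k
d(l, o) = 0 (d(l, o) = 4 - (1 + 1)² = 4 - 1*2² = 4 - 1*4 = 4 - 4 = 0)
U(D, y) = -280/93 + y (U(D, y) = y - 280/93 = -280/93 + y)
U(61, z(-5)) + d(45, 48) = (-280/93 + 2*(-5)) + 0 = (-280/93 - 10) + 0 = -1210/93 + 0 = -1210/93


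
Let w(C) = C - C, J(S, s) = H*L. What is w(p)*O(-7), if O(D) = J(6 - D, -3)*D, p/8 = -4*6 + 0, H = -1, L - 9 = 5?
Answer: 0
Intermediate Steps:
L = 14 (L = 9 + 5 = 14)
J(S, s) = -14 (J(S, s) = -1*14 = -14)
p = -192 (p = 8*(-4*6 + 0) = 8*(-24 + 0) = 8*(-24) = -192)
O(D) = -14*D
w(C) = 0
w(p)*O(-7) = 0*(-14*(-7)) = 0*98 = 0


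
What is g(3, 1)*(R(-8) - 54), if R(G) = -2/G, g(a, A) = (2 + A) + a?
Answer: -645/2 ≈ -322.50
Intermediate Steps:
g(a, A) = 2 + A + a
g(3, 1)*(R(-8) - 54) = (2 + 1 + 3)*(-2/(-8) - 54) = 6*(-2*(-⅛) - 54) = 6*(¼ - 54) = 6*(-215/4) = -645/2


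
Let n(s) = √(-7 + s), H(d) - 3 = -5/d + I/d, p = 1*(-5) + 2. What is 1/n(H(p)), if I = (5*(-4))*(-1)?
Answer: -I/3 ≈ -0.33333*I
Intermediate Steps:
p = -3 (p = -5 + 2 = -3)
I = 20 (I = -20*(-1) = 20)
H(d) = 3 + 15/d (H(d) = 3 + (-5/d + 20/d) = 3 + 15/d)
1/n(H(p)) = 1/(√(-7 + (3 + 15/(-3)))) = 1/(√(-7 + (3 + 15*(-⅓)))) = 1/(√(-7 + (3 - 5))) = 1/(√(-7 - 2)) = 1/(√(-9)) = 1/(3*I) = -I/3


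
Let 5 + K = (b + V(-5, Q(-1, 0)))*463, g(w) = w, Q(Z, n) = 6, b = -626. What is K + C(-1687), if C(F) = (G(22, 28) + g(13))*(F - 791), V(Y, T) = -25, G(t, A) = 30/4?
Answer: -352217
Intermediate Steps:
G(t, A) = 15/2 (G(t, A) = 30*(1/4) = 15/2)
C(F) = -32431/2 + 41*F/2 (C(F) = (15/2 + 13)*(F - 791) = 41*(-791 + F)/2 = -32431/2 + 41*F/2)
K = -301418 (K = -5 + (-626 - 25)*463 = -5 - 651*463 = -5 - 301413 = -301418)
K + C(-1687) = -301418 + (-32431/2 + (41/2)*(-1687)) = -301418 + (-32431/2 - 69167/2) = -301418 - 50799 = -352217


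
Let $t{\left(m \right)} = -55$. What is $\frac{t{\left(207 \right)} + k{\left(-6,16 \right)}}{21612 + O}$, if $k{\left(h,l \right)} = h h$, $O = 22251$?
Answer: $- \frac{19}{43863} \approx -0.00043317$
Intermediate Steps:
$k{\left(h,l \right)} = h^{2}$
$\frac{t{\left(207 \right)} + k{\left(-6,16 \right)}}{21612 + O} = \frac{-55 + \left(-6\right)^{2}}{21612 + 22251} = \frac{-55 + 36}{43863} = \left(-19\right) \frac{1}{43863} = - \frac{19}{43863}$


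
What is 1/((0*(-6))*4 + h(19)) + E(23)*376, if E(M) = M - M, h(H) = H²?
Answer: 1/361 ≈ 0.0027701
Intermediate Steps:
E(M) = 0
1/((0*(-6))*4 + h(19)) + E(23)*376 = 1/((0*(-6))*4 + 19²) + 0*376 = 1/(0*4 + 361) + 0 = 1/(0 + 361) + 0 = 1/361 + 0 = 1/361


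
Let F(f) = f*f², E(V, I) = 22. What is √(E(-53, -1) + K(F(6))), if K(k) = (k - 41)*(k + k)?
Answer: √75622 ≈ 274.99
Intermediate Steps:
F(f) = f³
K(k) = 2*k*(-41 + k) (K(k) = (-41 + k)*(2*k) = 2*k*(-41 + k))
√(E(-53, -1) + K(F(6))) = √(22 + 2*6³*(-41 + 6³)) = √(22 + 2*216*(-41 + 216)) = √(22 + 2*216*175) = √(22 + 75600) = √75622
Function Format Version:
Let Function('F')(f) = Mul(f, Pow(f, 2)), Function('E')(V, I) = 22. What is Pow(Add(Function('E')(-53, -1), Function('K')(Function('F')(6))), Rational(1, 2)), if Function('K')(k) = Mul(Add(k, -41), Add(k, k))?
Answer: Pow(75622, Rational(1, 2)) ≈ 274.99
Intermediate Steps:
Function('F')(f) = Pow(f, 3)
Function('K')(k) = Mul(2, k, Add(-41, k)) (Function('K')(k) = Mul(Add(-41, k), Mul(2, k)) = Mul(2, k, Add(-41, k)))
Pow(Add(Function('E')(-53, -1), Function('K')(Function('F')(6))), Rational(1, 2)) = Pow(Add(22, Mul(2, Pow(6, 3), Add(-41, Pow(6, 3)))), Rational(1, 2)) = Pow(Add(22, Mul(2, 216, Add(-41, 216))), Rational(1, 2)) = Pow(Add(22, Mul(2, 216, 175)), Rational(1, 2)) = Pow(Add(22, 75600), Rational(1, 2)) = Pow(75622, Rational(1, 2))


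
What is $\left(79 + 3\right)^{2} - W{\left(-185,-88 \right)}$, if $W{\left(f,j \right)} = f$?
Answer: $6909$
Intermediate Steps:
$\left(79 + 3\right)^{2} - W{\left(-185,-88 \right)} = \left(79 + 3\right)^{2} - -185 = 82^{2} + 185 = 6724 + 185 = 6909$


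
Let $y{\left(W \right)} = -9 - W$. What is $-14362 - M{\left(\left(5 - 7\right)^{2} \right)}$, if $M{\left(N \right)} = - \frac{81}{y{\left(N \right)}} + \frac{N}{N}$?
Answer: $- \frac{186800}{13} \approx -14369.0$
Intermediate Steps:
$M{\left(N \right)} = 1 - \frac{81}{-9 - N}$ ($M{\left(N \right)} = - \frac{81}{-9 - N} + \frac{N}{N} = - \frac{81}{-9 - N} + 1 = 1 - \frac{81}{-9 - N}$)
$-14362 - M{\left(\left(5 - 7\right)^{2} \right)} = -14362 - \frac{90 + \left(5 - 7\right)^{2}}{9 + \left(5 - 7\right)^{2}} = -14362 - \frac{90 + \left(-2\right)^{2}}{9 + \left(-2\right)^{2}} = -14362 - \frac{90 + 4}{9 + 4} = -14362 - \frac{1}{13} \cdot 94 = -14362 - \frac{94}{13} = - \frac{186800}{13}$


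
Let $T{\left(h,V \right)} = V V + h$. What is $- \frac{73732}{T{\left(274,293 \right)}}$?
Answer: $- \frac{73732}{86123} \approx -0.85612$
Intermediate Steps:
$T{\left(h,V \right)} = h + V^{2}$ ($T{\left(h,V \right)} = V^{2} + h = h + V^{2}$)
$- \frac{73732}{T{\left(274,293 \right)}} = - \frac{73732}{274 + 293^{2}} = - \frac{73732}{274 + 85849} = - \frac{73732}{86123}$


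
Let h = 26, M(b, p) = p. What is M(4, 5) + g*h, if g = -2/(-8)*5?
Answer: 75/2 ≈ 37.500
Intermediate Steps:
g = 5/4 (g = -2*(-⅛)*5 = (¼)*5 = 5/4 ≈ 1.2500)
M(4, 5) + g*h = 5 + (5/4)*26 = 5 + 65/2 = 75/2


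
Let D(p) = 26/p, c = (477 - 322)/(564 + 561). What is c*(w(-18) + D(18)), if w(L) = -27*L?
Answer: 135997/2025 ≈ 67.159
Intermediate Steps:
c = 31/225 (c = 155/1125 = 155*(1/1125) = 31/225 ≈ 0.13778)
c*(w(-18) + D(18)) = 31*(-27*(-18) + 26/18)/225 = 31*(486 + 26*(1/18))/225 = 31*(486 + 13/9)/225 = (31/225)*(4387/9) = 135997/2025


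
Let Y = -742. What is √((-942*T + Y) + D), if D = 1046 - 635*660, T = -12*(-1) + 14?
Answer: 2*I*√110822 ≈ 665.8*I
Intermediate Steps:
T = 26 (T = 12 + 14 = 26)
D = -418054 (D = 1046 - 419100 = -418054)
√((-942*T + Y) + D) = √((-942*26 - 742) - 418054) = √((-24492 - 742) - 418054) = √(-25234 - 418054) = √(-443288) = 2*I*√110822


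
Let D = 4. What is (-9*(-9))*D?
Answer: 324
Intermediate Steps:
(-9*(-9))*D = -9*(-9)*4 = 81*4 = 324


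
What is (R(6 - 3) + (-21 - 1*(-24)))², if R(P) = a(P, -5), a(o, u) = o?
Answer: 36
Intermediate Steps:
R(P) = P
(R(6 - 3) + (-21 - 1*(-24)))² = ((6 - 3) + (-21 - 1*(-24)))² = (3 + (-21 + 24))² = (3 + 3)² = 6² = 36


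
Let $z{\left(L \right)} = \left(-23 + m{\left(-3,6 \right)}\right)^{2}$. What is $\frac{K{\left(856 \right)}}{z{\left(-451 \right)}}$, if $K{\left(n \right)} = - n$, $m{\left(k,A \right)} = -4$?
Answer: $- \frac{856}{729} \approx -1.1742$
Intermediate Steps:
$z{\left(L \right)} = 729$ ($z{\left(L \right)} = \left(-23 - 4\right)^{2} = \left(-27\right)^{2} = 729$)
$\frac{K{\left(856 \right)}}{z{\left(-451 \right)}} = \frac{\left(-1\right) 856}{729} = \left(-856\right) \frac{1}{729} = - \frac{856}{729}$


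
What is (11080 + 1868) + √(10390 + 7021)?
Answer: 12948 + √17411 ≈ 13080.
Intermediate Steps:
(11080 + 1868) + √(10390 + 7021) = 12948 + √17411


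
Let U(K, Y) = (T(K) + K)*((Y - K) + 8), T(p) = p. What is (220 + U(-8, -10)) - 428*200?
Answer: -85476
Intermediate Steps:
U(K, Y) = 2*K*(8 + Y - K) (U(K, Y) = (K + K)*((Y - K) + 8) = (2*K)*(8 + Y - K) = 2*K*(8 + Y - K))
(220 + U(-8, -10)) - 428*200 = (220 + 2*(-8)*(8 - 10 - 1*(-8))) - 428*200 = (220 + 2*(-8)*(8 - 10 + 8)) - 85600 = (220 + 2*(-8)*6) - 85600 = (220 - 96) - 85600 = 124 - 85600 = -85476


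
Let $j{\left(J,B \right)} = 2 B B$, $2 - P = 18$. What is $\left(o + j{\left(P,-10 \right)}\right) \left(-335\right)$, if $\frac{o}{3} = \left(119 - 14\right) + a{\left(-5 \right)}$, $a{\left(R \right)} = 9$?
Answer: $-181570$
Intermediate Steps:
$P = -16$ ($P = 2 - 18 = -16$)
$j{\left(J,B \right)} = 2 B^{2}$
$o = 342$ ($o = 3 \left(\left(119 - 14\right) + 9\right) = 3 \left(105 + 9\right) = 3 \cdot 114 = 342$)
$\left(o + j{\left(P,-10 \right)}\right) \left(-335\right) = \left(342 + 2 \left(-10\right)^{2}\right) \left(-335\right) = \left(342 + 2 \cdot 100\right) \left(-335\right) = \left(342 + 200\right) \left(-335\right) = 542 \left(-335\right) = -181570$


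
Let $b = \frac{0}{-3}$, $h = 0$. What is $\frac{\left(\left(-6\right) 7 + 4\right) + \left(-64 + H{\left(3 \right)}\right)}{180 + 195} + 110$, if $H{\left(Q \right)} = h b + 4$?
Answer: $\frac{41152}{375} \approx 109.74$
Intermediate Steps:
$b = 0$ ($b = 0 \left(- \frac{1}{3}\right) = 0$)
$H{\left(Q \right)} = 4$ ($H{\left(Q \right)} = 0 \cdot 0 + 4 = 0 + 4 = 4$)
$\frac{\left(\left(-6\right) 7 + 4\right) + \left(-64 + H{\left(3 \right)}\right)}{180 + 195} + 110 = \frac{\left(\left(-6\right) 7 + 4\right) + \left(-64 + 4\right)}{180 + 195} + 110 = \frac{\left(-42 + 4\right) - 60}{375} + 110 = \left(-38 - 60\right) \frac{1}{375} + 110 = \left(-98\right) \frac{1}{375} + 110 = - \frac{98}{375} + 110 = \frac{41152}{375}$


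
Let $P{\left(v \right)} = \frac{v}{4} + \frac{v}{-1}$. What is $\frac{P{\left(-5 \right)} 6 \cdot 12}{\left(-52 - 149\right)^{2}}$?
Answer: $\frac{30}{4489} \approx 0.006683$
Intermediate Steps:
$P{\left(v \right)} = - \frac{3 v}{4}$ ($P{\left(v \right)} = v \frac{1}{4} + v \left(-1\right) = \frac{v}{4} - v = - \frac{3 v}{4}$)
$\frac{P{\left(-5 \right)} 6 \cdot 12}{\left(-52 - 149\right)^{2}} = \frac{\left(- \frac{3}{4}\right) \left(-5\right) 6 \cdot 12}{\left(-52 - 149\right)^{2}} = \frac{\frac{15}{4} \cdot 6 \cdot 12}{\left(-201\right)^{2}} = \frac{\frac{45}{2} \cdot 12}{40401} = 270 \cdot \frac{1}{40401} = \frac{30}{4489}$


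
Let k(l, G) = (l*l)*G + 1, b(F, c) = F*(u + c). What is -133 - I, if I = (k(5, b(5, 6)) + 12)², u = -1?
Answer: -407177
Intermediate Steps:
b(F, c) = F*(-1 + c)
k(l, G) = 1 + G*l² (k(l, G) = l²*G + 1 = G*l² + 1 = 1 + G*l²)
I = 407044 (I = ((1 + (5*(-1 + 6))*5²) + 12)² = ((1 + (5*5)*25) + 12)² = ((1 + 25*25) + 12)² = ((1 + 625) + 12)² = (626 + 12)² = 638² = 407044)
-133 - I = -133 - 1*407044 = -133 - 407044 = -407177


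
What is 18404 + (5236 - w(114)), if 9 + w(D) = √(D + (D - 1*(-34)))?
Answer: 23649 - √262 ≈ 23633.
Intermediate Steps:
w(D) = -9 + √(34 + 2*D) (w(D) = -9 + √(D + (D - 1*(-34))) = -9 + √(D + (D + 34)) = -9 + √(D + (34 + D)) = -9 + √(34 + 2*D))
18404 + (5236 - w(114)) = 18404 + (5236 - (-9 + √(34 + 2*114))) = 18404 + (5236 - (-9 + √(34 + 228))) = 18404 + (5236 - (-9 + √262)) = 18404 + (5236 + (9 - √262)) = 18404 + (5245 - √262) = 23649 - √262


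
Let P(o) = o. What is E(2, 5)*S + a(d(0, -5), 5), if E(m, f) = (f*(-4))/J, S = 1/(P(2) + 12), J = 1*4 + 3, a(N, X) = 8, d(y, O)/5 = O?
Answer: 382/49 ≈ 7.7959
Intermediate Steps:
d(y, O) = 5*O
J = 7 (J = 4 + 3 = 7)
S = 1/14 (S = 1/(2 + 12) = 1/14 ≈ 0.071429)
E(m, f) = -4*f/7 (E(m, f) = (f*(-4))/7 = -4*f*(1/7) = -4*f/7)
E(2, 5)*S + a(d(0, -5), 5) = -4/7*5*(1/14) + 8 = -20/7*1/14 + 8 = -10/49 + 8 = 382/49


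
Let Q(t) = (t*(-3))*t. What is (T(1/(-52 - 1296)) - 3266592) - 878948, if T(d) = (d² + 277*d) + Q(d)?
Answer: -3766438844779/908552 ≈ -4.1455e+6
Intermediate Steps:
Q(t) = -3*t² (Q(t) = (-3*t)*t = -3*t²)
T(d) = -2*d² + 277*d (T(d) = (d² + 277*d) - 3*d² = -2*d² + 277*d)
(T(1/(-52 - 1296)) - 3266592) - 878948 = ((277 - 2/(-52 - 1296))/(-52 - 1296) - 3266592) - 878948 = ((277 - 2/(-1348))/(-1348) - 3266592) - 878948 = (-(277 - 2*(-1/1348))/1348 - 3266592) - 878948 = (-(277 + 1/674)/1348 - 3266592) - 878948 = (-1/1348*186699/674 - 3266592) - 878948 = (-186699/908552 - 3266592) - 878948 = -2967868881483/908552 - 878948 = -3766438844779/908552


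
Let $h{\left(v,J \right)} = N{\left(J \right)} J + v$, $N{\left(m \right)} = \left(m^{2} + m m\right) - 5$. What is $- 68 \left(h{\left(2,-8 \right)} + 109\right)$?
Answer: $59364$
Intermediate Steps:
$N{\left(m \right)} = -5 + 2 m^{2}$ ($N{\left(m \right)} = \left(m^{2} + m^{2}\right) - 5 = 2 m^{2} - 5 = -5 + 2 m^{2}$)
$h{\left(v,J \right)} = v + J \left(-5 + 2 J^{2}\right)$ ($h{\left(v,J \right)} = \left(-5 + 2 J^{2}\right) J + v = J \left(-5 + 2 J^{2}\right) + v = v + J \left(-5 + 2 J^{2}\right)$)
$- 68 \left(h{\left(2,-8 \right)} + 109\right) = - 68 \left(\left(2 - 8 \left(-5 + 2 \left(-8\right)^{2}\right)\right) + 109\right) = - 68 \left(\left(2 - 8 \left(-5 + 2 \cdot 64\right)\right) + 109\right) = - 68 \left(\left(2 - 8 \left(-5 + 128\right)\right) + 109\right) = - 68 \left(\left(2 - 984\right) + 109\right) = - 68 \left(-982 + 109\right) = \left(-68\right) \left(-873\right) = 59364$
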